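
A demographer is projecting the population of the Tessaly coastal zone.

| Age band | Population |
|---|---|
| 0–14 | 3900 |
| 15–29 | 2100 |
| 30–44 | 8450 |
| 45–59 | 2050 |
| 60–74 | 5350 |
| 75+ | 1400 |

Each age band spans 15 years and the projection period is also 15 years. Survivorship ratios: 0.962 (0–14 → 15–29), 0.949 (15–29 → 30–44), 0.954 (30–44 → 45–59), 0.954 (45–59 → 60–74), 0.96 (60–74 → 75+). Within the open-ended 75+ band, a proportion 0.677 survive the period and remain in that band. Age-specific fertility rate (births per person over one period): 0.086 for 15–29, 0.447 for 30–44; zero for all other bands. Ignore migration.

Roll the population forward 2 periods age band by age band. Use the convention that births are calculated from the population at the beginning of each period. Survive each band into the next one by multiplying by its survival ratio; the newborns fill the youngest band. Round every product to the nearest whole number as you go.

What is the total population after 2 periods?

24171

[period 1]
Births: 2100 × 0.086 = 181  |  8450 × 0.447 = 3777 → total 3958
15–29: 3900 × 0.962 = 3752
30–44: 2100 × 0.949 = 1993
45–59: 8450 × 0.954 = 8061
60–74: 2050 × 0.954 = 1956
75+: 5350 × 0.96 + 1400 × 0.677 = 5136 + 948 = 6084
End of period: [3958, 3752, 1993, 8061, 1956, 6084]
[period 2]
Births: 3752 × 0.086 = 323  |  1993 × 0.447 = 891 → total 1214
15–29: 3958 × 0.962 = 3808
30–44: 3752 × 0.949 = 3561
45–59: 1993 × 0.954 = 1901
60–74: 8061 × 0.954 = 7690
75+: 1956 × 0.96 + 6084 × 0.677 = 1878 + 4119 = 5997
End of period: [1214, 3808, 3561, 1901, 7690, 5997]
Total after period 2: 1214 + 3808 + 3561 + 1901 + 7690 + 5997 = 24171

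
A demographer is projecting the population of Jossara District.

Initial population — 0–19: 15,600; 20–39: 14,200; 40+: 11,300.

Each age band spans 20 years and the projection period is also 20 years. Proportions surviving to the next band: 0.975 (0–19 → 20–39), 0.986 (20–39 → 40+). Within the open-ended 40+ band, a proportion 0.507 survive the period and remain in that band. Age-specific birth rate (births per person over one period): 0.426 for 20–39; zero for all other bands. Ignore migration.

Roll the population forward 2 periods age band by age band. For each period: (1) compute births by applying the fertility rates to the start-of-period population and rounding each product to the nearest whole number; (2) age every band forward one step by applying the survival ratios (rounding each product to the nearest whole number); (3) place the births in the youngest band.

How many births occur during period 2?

6479

Let band 1 be 0–19 through band 3 = 40+.
After projecting period 1:
Births: 14200 × 0.426 = 6049
Band 2: 15600 × 0.975 = 15210
Band 3: 14200 × 0.986 + 11300 × 0.507 = 14001 + 5729 = 19730
End of period: [6049, 15210, 19730]
After projecting period 2:
Births: 15210 × 0.426 = 6479
Band 2: 6049 × 0.975 = 5898
Band 3: 15210 × 0.986 + 19730 × 0.507 = 14997 + 10003 = 25000
End of period: [6479, 5898, 25000]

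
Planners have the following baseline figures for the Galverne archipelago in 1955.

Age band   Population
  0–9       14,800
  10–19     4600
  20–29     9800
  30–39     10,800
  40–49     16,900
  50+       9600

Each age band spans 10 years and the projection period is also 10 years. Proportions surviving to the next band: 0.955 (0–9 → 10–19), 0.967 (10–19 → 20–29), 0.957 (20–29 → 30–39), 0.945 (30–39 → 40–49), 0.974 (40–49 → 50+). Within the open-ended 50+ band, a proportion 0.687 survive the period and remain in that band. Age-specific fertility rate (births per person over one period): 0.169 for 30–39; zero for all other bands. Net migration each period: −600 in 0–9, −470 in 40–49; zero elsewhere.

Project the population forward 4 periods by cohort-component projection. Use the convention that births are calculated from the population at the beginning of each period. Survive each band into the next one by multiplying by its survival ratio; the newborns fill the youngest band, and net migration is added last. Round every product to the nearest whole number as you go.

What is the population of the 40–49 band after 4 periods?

— Period 1 —
Births: 10800 × 0.169 = 1825
10–19: 14800 × 0.955 = 14134
20–29: 4600 × 0.967 = 4448
30–39: 9800 × 0.957 = 9379
40–49: 10800 × 0.945 = 10206
50+: 16900 × 0.974 + 9600 × 0.687 = 16461 + 6595 = 23056
Net migration: 0–9 − 600 → 1225; 40–49 − 470 → 9736
→ [1225, 14134, 4448, 9379, 9736, 23056]
— Period 2 —
Births: 9379 × 0.169 = 1585
10–19: 1225 × 0.955 = 1170
20–29: 14134 × 0.967 = 13668
30–39: 4448 × 0.957 = 4257
40–49: 9379 × 0.945 = 8863
50+: 9736 × 0.974 + 23056 × 0.687 = 9483 + 15839 = 25322
Net migration: 0–9 − 600 → 985; 40–49 − 470 → 8393
→ [985, 1170, 13668, 4257, 8393, 25322]
— Period 3 —
Births: 4257 × 0.169 = 719
10–19: 985 × 0.955 = 941
20–29: 1170 × 0.967 = 1131
30–39: 13668 × 0.957 = 13080
40–49: 4257 × 0.945 = 4023
50+: 8393 × 0.974 + 25322 × 0.687 = 8175 + 17396 = 25571
Net migration: 0–9 − 600 → 119; 40–49 − 470 → 3553
→ [119, 941, 1131, 13080, 3553, 25571]
— Period 4 —
Births: 13080 × 0.169 = 2211
10–19: 119 × 0.955 = 114
20–29: 941 × 0.967 = 910
30–39: 1131 × 0.957 = 1082
40–49: 13080 × 0.945 = 12361
50+: 3553 × 0.974 + 25571 × 0.687 = 3461 + 17567 = 21028
Net migration: 0–9 − 600 → 1611; 40–49 − 470 → 11891
→ [1611, 114, 910, 1082, 11891, 21028]

11891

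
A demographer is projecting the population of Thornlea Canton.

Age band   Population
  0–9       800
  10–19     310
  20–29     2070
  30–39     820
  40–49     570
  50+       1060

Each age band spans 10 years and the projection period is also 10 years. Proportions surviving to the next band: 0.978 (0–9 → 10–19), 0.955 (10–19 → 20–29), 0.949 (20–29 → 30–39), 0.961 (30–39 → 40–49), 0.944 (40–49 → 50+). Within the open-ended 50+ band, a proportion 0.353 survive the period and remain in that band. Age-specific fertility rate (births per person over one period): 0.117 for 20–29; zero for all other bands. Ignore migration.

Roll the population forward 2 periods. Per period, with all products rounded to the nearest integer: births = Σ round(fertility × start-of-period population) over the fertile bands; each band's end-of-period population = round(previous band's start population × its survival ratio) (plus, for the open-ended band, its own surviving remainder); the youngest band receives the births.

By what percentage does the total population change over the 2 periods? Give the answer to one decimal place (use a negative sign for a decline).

[period 1]
Births: 2070 × 0.117 = 242
10–19: 800 × 0.978 = 782
20–29: 310 × 0.955 = 296
30–39: 2070 × 0.949 = 1964
40–49: 820 × 0.961 = 788
50+: 570 × 0.944 + 1060 × 0.353 = 538 + 374 = 912
Population now: 0–9=242, 10–19=782, 20–29=296, 30–39=1964, 40–49=788, 50+=912
[period 2]
Births: 296 × 0.117 = 35
10–19: 242 × 0.978 = 237
20–29: 782 × 0.955 = 747
30–39: 296 × 0.949 = 281
40–49: 1964 × 0.961 = 1887
50+: 788 × 0.944 + 912 × 0.353 = 744 + 322 = 1066
Population now: 0–9=35, 10–19=237, 20–29=747, 30–39=281, 40–49=1887, 50+=1066
Total: 5630 → 4253; change = -1377; percentage change = -24.5%

-24.5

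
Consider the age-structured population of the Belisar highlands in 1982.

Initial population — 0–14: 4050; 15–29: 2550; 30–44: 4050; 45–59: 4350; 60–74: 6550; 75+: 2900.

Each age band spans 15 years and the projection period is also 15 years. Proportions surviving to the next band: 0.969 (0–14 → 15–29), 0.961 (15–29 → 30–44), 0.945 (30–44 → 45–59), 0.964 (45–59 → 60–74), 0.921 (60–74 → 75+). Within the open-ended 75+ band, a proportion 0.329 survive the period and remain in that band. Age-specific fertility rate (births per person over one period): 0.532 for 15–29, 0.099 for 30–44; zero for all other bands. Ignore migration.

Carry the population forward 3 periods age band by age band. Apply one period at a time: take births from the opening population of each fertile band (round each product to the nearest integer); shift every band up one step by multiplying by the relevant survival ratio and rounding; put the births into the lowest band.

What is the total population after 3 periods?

(Bands numbered youngest = 1 to oldest = 6.)
[period 1]
Births: 2550 * 0.532 = 1357  |  4050 * 0.099 = 401 → 1758
Band 2: 4050 * 0.969 = 3924
Band 3: 2550 * 0.961 = 2451
Band 4: 4050 * 0.945 = 3827
Band 5: 4350 * 0.964 = 4193
Band 6: 6550 * 0.921 + 2900 * 0.329 = 6033 + 954 = 6987
Giving 1758 / 3924 / 2451 / 3827 / 4193 / 6987.
[period 2]
Births: 3924 * 0.532 = 2088  |  2451 * 0.099 = 243 → 2331
Band 2: 1758 * 0.969 = 1704
Band 3: 3924 * 0.961 = 3771
Band 4: 2451 * 0.945 = 2316
Band 5: 3827 * 0.964 = 3689
Band 6: 4193 * 0.921 + 6987 * 0.329 = 3862 + 2299 = 6161
Giving 2331 / 1704 / 3771 / 2316 / 3689 / 6161.
[period 3]
Births: 1704 * 0.532 = 907  |  3771 * 0.099 = 373 → 1280
Band 2: 2331 * 0.969 = 2259
Band 3: 1704 * 0.961 = 1638
Band 4: 3771 * 0.945 = 3564
Band 5: 2316 * 0.964 = 2233
Band 6: 3689 * 0.921 + 6161 * 0.329 = 3398 + 2027 = 5425
Giving 1280 / 2259 / 1638 / 3564 / 2233 / 5425.
Total after period 3: 1280 + 2259 + 1638 + 3564 + 2233 + 5425 = 16399

16399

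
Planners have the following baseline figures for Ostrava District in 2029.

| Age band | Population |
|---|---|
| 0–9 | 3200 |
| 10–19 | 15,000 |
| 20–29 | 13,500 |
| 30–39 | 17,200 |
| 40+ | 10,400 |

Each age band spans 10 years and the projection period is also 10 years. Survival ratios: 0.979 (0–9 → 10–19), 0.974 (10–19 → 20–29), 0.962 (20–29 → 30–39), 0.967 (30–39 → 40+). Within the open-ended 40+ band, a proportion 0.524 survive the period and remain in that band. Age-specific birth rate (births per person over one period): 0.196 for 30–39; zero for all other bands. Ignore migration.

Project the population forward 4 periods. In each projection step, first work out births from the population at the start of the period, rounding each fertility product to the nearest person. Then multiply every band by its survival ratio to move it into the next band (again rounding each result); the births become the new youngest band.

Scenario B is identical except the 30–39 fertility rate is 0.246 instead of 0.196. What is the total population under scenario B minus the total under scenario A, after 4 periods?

Call the bands 1 to 5, youngest first.
[period 1]
Births: 17200 × 0.196 = 3371
Band 2: 3200 × 0.979 = 3133
Band 3: 15000 × 0.974 = 14610
Band 4: 13500 × 0.962 = 12987
Band 5: 17200 × 0.967 + 10400 × 0.524 = 16632 + 5450 = 22082
→ [3371, 3133, 14610, 12987, 22082]
[period 2]
Births: 12987 × 0.196 = 2545
Band 2: 3371 × 0.979 = 3300
Band 3: 3133 × 0.974 = 3052
Band 4: 14610 × 0.962 = 14055
Band 5: 12987 × 0.967 + 22082 × 0.524 = 12558 + 11571 = 24129
→ [2545, 3300, 3052, 14055, 24129]
[period 3]
Births: 14055 × 0.196 = 2755
Band 2: 2545 × 0.979 = 2492
Band 3: 3300 × 0.974 = 3214
Band 4: 3052 × 0.962 = 2936
Band 5: 14055 × 0.967 + 24129 × 0.524 = 13591 + 12644 = 26235
→ [2755, 2492, 3214, 2936, 26235]
[period 4]
Births: 2936 × 0.196 = 575
Band 2: 2755 × 0.979 = 2697
Band 3: 2492 × 0.974 = 2427
Band 4: 3214 × 0.962 = 3092
Band 5: 2936 × 0.967 + 26235 × 0.524 = 2839 + 13747 = 16586
→ [575, 2697, 2427, 3092, 16586]
Scenario A total after 4 periods: 25377
Scenario B projection —
[period 1]
Births: 17200 × 0.246 = 4231
Band 2: 3200 × 0.979 = 3133
Band 3: 15000 × 0.974 = 14610
Band 4: 13500 × 0.962 = 12987
Band 5: 17200 × 0.967 + 10400 × 0.524 = 16632 + 5450 = 22082
→ [4231, 3133, 14610, 12987, 22082]
[period 2]
Births: 12987 × 0.246 = 3195
Band 2: 4231 × 0.979 = 4142
Band 3: 3133 × 0.974 = 3052
Band 4: 14610 × 0.962 = 14055
Band 5: 12987 × 0.967 + 22082 × 0.524 = 12558 + 11571 = 24129
→ [3195, 4142, 3052, 14055, 24129]
[period 3]
Births: 14055 × 0.246 = 3458
Band 2: 3195 × 0.979 = 3128
Band 3: 4142 × 0.974 = 4034
Band 4: 3052 × 0.962 = 2936
Band 5: 14055 × 0.967 + 24129 × 0.524 = 13591 + 12644 = 26235
→ [3458, 3128, 4034, 2936, 26235]
[period 4]
Births: 2936 × 0.246 = 722
Band 2: 3458 × 0.979 = 3385
Band 3: 3128 × 0.974 = 3047
Band 4: 4034 × 0.962 = 3881
Band 5: 2936 × 0.967 + 26235 × 0.524 = 2839 + 13747 = 16586
→ [722, 3385, 3047, 3881, 16586]
Scenario B total after 4 periods: 27621
Difference B − A = 27621 − 25377 = 2244

2244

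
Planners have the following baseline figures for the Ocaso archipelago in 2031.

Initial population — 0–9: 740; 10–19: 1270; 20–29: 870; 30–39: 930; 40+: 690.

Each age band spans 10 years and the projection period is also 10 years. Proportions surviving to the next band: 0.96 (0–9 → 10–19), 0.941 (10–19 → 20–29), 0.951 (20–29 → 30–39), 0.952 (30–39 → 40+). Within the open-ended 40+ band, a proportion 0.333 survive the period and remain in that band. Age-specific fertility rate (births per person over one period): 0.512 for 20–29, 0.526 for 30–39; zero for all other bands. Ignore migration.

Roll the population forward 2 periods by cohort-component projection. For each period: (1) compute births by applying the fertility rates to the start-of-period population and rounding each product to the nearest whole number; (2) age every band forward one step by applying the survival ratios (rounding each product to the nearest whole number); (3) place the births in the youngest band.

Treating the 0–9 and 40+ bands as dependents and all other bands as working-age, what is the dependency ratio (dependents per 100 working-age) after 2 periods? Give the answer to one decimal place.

81.6

Numbering the groups 1..5 from youngest to oldest:
[period 1]
Births: 870 × 0.512 = 445 ; 930 × 0.526 = 489 — total 934
Group 2: 740 × 0.96 = 710
Group 3: 1270 × 0.941 = 1195
Group 4: 870 × 0.951 = 827
Group 5: 930 × 0.952 + 690 × 0.333 = 885 + 230 = 1115
→ [934, 710, 1195, 827, 1115]
[period 2]
Births: 1195 × 0.512 = 612 ; 827 × 0.526 = 435 — total 1047
Group 2: 934 × 0.96 = 897
Group 3: 710 × 0.941 = 668
Group 4: 1195 × 0.951 = 1136
Group 5: 827 × 0.952 + 1115 × 0.333 = 787 + 371 = 1158
→ [1047, 897, 668, 1136, 1158]
Dependents (band 0–9 + band 40+) = 1047 + 1158 = 2205; working-age = 2701; ratio = 2205/2701 × 100 = 81.6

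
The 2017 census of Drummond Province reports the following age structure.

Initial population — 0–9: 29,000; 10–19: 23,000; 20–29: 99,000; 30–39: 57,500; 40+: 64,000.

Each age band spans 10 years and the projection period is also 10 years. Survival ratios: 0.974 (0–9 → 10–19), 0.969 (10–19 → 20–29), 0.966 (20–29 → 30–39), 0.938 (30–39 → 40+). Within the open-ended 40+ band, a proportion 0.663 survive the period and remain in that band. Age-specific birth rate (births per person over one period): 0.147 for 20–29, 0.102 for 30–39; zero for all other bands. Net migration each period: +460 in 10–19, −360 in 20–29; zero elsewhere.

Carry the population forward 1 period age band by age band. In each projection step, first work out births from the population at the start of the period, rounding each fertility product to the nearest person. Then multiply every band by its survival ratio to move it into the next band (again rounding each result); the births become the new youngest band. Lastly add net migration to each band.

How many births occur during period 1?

20418

Call the bands 1 to 5, youngest first.
— Period 1 —
Births: 99000 × 0.147 = 14553  |  57500 × 0.102 = 5865 — total 20418
Band 2: 29000 × 0.974 = 28246
Band 3: 23000 × 0.969 = 22287
Band 4: 99000 × 0.966 = 95634
Band 5: 57500 × 0.938 + 64000 × 0.663 = 53935 + 42432 = 96367
Net migration: Band 2 + 460 → 28706; Band 3 − 360 → 21927
→ [20418, 28706, 21927, 95634, 96367]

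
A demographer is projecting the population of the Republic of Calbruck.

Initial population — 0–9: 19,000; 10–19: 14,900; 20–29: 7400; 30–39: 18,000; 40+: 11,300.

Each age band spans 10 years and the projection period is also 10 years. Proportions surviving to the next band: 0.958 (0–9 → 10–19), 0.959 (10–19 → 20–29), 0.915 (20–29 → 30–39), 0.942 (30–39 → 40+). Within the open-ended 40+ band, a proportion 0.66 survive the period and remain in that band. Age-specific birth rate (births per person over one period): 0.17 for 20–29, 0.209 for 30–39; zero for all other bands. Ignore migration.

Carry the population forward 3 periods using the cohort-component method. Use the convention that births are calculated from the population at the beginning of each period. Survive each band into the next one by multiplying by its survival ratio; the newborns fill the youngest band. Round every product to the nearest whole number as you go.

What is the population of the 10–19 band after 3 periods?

Period 1.
Births: 7400 × 0.17 = 1258  |  18000 × 0.209 = 3762 — total 5020
10–19: 19000 × 0.958 = 18202
20–29: 14900 × 0.959 = 14289
30–39: 7400 × 0.915 = 6771
40+: 18000 × 0.942 + 11300 × 0.66 = 16956 + 7458 = 24414
End of period: [5020, 18202, 14289, 6771, 24414]
Period 2.
Births: 14289 × 0.17 = 2429  |  6771 × 0.209 = 1415 — total 3844
10–19: 5020 × 0.958 = 4809
20–29: 18202 × 0.959 = 17456
30–39: 14289 × 0.915 = 13074
40+: 6771 × 0.942 + 24414 × 0.66 = 6378 + 16113 = 22491
End of period: [3844, 4809, 17456, 13074, 22491]
Period 3.
Births: 17456 × 0.17 = 2968  |  13074 × 0.209 = 2732 — total 5700
10–19: 3844 × 0.958 = 3683
20–29: 4809 × 0.959 = 4612
30–39: 17456 × 0.915 = 15972
40+: 13074 × 0.942 + 22491 × 0.66 = 12316 + 14844 = 27160
End of period: [5700, 3683, 4612, 15972, 27160]

3683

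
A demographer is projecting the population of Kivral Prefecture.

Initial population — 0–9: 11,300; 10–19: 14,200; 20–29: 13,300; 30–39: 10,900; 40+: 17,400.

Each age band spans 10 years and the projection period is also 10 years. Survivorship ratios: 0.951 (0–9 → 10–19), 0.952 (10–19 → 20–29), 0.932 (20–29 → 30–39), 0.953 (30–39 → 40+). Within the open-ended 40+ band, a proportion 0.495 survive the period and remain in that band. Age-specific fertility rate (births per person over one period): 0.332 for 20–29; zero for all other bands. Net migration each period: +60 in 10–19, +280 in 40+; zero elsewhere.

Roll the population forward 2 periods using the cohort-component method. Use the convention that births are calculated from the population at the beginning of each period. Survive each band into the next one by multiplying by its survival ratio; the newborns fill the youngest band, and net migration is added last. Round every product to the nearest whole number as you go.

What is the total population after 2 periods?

Let group 1 be 0–9 through group 5 = 40+.
Period 1.
Births: 13300 * 0.332 = 4416
Group 2: 11300 * 0.951 = 10746
Group 3: 14200 * 0.952 = 13518
Group 4: 13300 * 0.932 = 12396
Group 5: 10900 * 0.953 + 17400 * 0.495 = 10388 + 8613 = 19001
Net migration: Group 2 + 60 → 10806; Group 5 + 280 → 19281
→ [4416, 10806, 13518, 12396, 19281]
Period 2.
Births: 13518 * 0.332 = 4488
Group 2: 4416 * 0.951 = 4200
Group 3: 10806 * 0.952 = 10287
Group 4: 13518 * 0.932 = 12599
Group 5: 12396 * 0.953 + 19281 * 0.495 = 11813 + 9544 = 21357
Net migration: Group 2 + 60 → 4260; Group 5 + 280 → 21637
→ [4488, 4260, 10287, 12599, 21637]
Total after period 2: 4488 + 4260 + 10287 + 12599 + 21637 = 53271

53271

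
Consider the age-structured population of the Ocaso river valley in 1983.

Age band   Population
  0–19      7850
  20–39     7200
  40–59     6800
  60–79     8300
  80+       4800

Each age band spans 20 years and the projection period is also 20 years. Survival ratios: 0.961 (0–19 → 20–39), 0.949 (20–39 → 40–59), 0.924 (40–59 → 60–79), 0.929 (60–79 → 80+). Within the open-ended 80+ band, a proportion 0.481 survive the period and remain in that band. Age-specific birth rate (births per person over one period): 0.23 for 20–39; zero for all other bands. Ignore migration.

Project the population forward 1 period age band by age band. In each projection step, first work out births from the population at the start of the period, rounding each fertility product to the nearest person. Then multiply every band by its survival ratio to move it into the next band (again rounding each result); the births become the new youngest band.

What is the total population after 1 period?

32336

Period 1.
Births: 7200 × 0.23 = 1656
20–39: 7850 × 0.961 = 7544
40–59: 7200 × 0.949 = 6833
60–79: 6800 × 0.924 = 6283
80+: 8300 × 0.929 + 4800 × 0.481 = 7711 + 2309 = 10020
End of period: [1656, 7544, 6833, 6283, 10020]
Total after period 1: 1656 + 7544 + 6833 + 6283 + 10020 = 32336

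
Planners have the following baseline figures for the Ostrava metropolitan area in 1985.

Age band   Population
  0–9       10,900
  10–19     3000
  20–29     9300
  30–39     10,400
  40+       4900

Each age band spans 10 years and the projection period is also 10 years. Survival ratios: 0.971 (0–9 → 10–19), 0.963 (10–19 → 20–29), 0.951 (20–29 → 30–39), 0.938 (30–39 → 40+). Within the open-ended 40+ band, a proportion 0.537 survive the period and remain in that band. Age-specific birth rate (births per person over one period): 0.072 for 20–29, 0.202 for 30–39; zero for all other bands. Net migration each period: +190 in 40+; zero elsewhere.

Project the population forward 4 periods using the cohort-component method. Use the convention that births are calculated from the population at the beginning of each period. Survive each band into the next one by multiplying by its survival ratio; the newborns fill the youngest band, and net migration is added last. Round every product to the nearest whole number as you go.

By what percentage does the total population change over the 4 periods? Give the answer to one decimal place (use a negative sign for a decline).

-40.6

Numbering the bands 1..5 from youngest to oldest:
Period 1:
Births: 9300 × 0.072 = 670  |  10400 × 0.202 = 2101 → total 2771
Band 2: 10900 × 0.971 = 10584
Band 3: 3000 × 0.963 = 2889
Band 4: 9300 × 0.951 = 8844
Band 5: 10400 × 0.938 + 4900 × 0.537 = 9755 + 2631 = 12386
Net migration: Band 5 + 190 → 12576
→ [2771, 10584, 2889, 8844, 12576]
Period 2:
Births: 2889 × 0.072 = 208  |  8844 × 0.202 = 1786 → total 1994
Band 2: 2771 × 0.971 = 2691
Band 3: 10584 × 0.963 = 10192
Band 4: 2889 × 0.951 = 2747
Band 5: 8844 × 0.938 + 12576 × 0.537 = 8296 + 6753 = 15049
Net migration: Band 5 + 190 → 15239
→ [1994, 2691, 10192, 2747, 15239]
Period 3:
Births: 10192 × 0.072 = 734  |  2747 × 0.202 = 555 → total 1289
Band 2: 1994 × 0.971 = 1936
Band 3: 2691 × 0.963 = 2591
Band 4: 10192 × 0.951 = 9693
Band 5: 2747 × 0.938 + 15239 × 0.537 = 2577 + 8183 = 10760
Net migration: Band 5 + 190 → 10950
→ [1289, 1936, 2591, 9693, 10950]
Period 4:
Births: 2591 × 0.072 = 187  |  9693 × 0.202 = 1958 → total 2145
Band 2: 1289 × 0.971 = 1252
Band 3: 1936 × 0.963 = 1864
Band 4: 2591 × 0.951 = 2464
Band 5: 9693 × 0.938 + 10950 × 0.537 = 9092 + 5880 = 14972
Net migration: Band 5 + 190 → 15162
→ [2145, 1252, 1864, 2464, 15162]
Total: 38500 → 22887; change = -15613; percentage change = -40.6%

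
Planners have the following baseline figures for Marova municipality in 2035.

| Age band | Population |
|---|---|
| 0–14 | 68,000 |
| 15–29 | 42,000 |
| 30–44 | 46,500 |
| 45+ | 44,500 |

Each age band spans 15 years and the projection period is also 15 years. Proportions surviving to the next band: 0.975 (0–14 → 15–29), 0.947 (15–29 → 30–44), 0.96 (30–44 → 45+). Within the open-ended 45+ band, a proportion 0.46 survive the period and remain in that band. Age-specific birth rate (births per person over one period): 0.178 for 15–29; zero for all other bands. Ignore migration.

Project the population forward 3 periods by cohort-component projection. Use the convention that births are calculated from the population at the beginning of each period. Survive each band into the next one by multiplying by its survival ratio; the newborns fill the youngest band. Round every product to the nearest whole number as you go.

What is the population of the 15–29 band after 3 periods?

(Bands numbered youngest = 1 to oldest = 4.)
Period 1:
Births: 42000 × 0.178 = 7476
Band 2: 68000 × 0.975 = 66300
Band 3: 42000 × 0.947 = 39774
Band 4: 46500 × 0.96 + 44500 × 0.46 = 44640 + 20470 = 65110
Population now: 0–14=7476, 15–29=66300, 30–44=39774, 45+=65110
Period 2:
Births: 66300 × 0.178 = 11801
Band 2: 7476 × 0.975 = 7289
Band 3: 66300 × 0.947 = 62786
Band 4: 39774 × 0.96 + 65110 × 0.46 = 38183 + 29951 = 68134
Population now: 0–14=11801, 15–29=7289, 30–44=62786, 45+=68134
Period 3:
Births: 7289 × 0.178 = 1297
Band 2: 11801 × 0.975 = 11506
Band 3: 7289 × 0.947 = 6903
Band 4: 62786 × 0.96 + 68134 × 0.46 = 60275 + 31342 = 91617
Population now: 0–14=1297, 15–29=11506, 30–44=6903, 45+=91617

11506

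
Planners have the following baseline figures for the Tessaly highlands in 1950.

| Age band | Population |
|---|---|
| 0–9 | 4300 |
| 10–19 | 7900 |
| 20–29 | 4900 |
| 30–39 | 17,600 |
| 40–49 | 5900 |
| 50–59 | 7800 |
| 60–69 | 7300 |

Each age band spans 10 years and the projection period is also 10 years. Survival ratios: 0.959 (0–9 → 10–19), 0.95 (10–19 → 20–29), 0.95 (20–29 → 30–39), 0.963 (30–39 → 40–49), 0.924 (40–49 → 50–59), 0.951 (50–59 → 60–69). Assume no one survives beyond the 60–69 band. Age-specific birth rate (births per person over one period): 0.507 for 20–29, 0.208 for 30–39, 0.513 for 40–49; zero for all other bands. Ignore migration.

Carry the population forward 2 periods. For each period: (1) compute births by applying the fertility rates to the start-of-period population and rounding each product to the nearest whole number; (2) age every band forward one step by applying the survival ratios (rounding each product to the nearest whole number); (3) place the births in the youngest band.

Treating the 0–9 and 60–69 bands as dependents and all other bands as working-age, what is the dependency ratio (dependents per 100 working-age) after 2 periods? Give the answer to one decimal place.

(Groups numbered youngest = 1 to oldest = 7.)
Period 1:
Births: 4900 * 0.507 = 2484, 17600 * 0.208 = 3661, 5900 * 0.513 = 3027 — total 9172
Group 2: 4300 * 0.959 = 4124
Group 3: 7900 * 0.95 = 7505
Group 4: 4900 * 0.95 = 4655
Group 5: 17600 * 0.963 = 16949
Group 6: 5900 * 0.924 = 5452
Group 7: 7800 * 0.951 = 7418
End of period: [9172, 4124, 7505, 4655, 16949, 5452, 7418]
Period 2:
Births: 7505 * 0.507 = 3805, 4655 * 0.208 = 968, 16949 * 0.513 = 8695 — total 13468
Group 2: 9172 * 0.959 = 8796
Group 3: 4124 * 0.95 = 3918
Group 4: 7505 * 0.95 = 7130
Group 5: 4655 * 0.963 = 4483
Group 6: 16949 * 0.924 = 15661
Group 7: 5452 * 0.951 = 5185
End of period: [13468, 8796, 3918, 7130, 4483, 15661, 5185]
Dependents (band 0–9 + band 60–69) = 13468 + 5185 = 18653; working-age = 39988; ratio = 18653/39988 × 100 = 46.6

46.6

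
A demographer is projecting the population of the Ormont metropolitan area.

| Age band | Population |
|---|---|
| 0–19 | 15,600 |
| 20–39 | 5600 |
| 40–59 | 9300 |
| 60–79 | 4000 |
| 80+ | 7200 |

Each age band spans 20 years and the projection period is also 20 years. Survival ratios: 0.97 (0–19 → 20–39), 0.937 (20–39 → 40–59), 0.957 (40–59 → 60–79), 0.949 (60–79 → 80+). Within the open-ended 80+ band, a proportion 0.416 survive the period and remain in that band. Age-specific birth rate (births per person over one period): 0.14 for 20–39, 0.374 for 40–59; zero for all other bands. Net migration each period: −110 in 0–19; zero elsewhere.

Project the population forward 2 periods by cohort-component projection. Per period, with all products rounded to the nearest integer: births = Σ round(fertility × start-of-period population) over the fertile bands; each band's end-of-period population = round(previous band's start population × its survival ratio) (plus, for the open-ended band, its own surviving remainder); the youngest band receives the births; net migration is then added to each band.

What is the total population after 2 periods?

Period 1.
Births: 5600 * 0.14 = 784, 9300 * 0.374 = 3478 → total 4262
20–39: 15600 * 0.97 = 15132
40–59: 5600 * 0.937 = 5247
60–79: 9300 * 0.957 = 8900
80+: 4000 * 0.949 + 7200 * 0.416 = 3796 + 2995 = 6791
Net migration: 0–19 − 110 → 4152
Population now: 0–19=4152, 20–39=15132, 40–59=5247, 60–79=8900, 80+=6791
Period 2.
Births: 15132 * 0.14 = 2118, 5247 * 0.374 = 1962 → total 4080
20–39: 4152 * 0.97 = 4027
40–59: 15132 * 0.937 = 14179
60–79: 5247 * 0.957 = 5021
80+: 8900 * 0.949 + 6791 * 0.416 = 8446 + 2825 = 11271
Net migration: 0–19 − 110 → 3970
Population now: 0–19=3970, 20–39=4027, 40–59=14179, 60–79=5021, 80+=11271
Total after period 2: 3970 + 4027 + 14179 + 5021 + 11271 = 38468

38468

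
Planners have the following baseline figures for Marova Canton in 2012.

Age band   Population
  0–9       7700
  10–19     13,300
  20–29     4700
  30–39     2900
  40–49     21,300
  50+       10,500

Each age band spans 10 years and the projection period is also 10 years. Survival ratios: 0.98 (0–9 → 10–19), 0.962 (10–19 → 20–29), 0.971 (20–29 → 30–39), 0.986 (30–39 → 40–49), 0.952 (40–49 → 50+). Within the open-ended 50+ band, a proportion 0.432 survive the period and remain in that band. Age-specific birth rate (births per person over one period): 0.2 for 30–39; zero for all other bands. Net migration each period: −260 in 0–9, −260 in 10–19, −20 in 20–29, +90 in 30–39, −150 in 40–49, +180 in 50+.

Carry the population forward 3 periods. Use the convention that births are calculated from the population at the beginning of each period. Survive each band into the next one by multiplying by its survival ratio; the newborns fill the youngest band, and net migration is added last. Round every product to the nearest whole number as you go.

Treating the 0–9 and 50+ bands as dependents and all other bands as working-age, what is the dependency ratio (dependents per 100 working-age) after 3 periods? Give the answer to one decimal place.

64.2

Call the bands 1 to 6, youngest first.
— Period 1 —
Births: 2900 × 0.2 = 580
Band 2: 7700 × 0.98 = 7546
Band 3: 13300 × 0.962 = 12795
Band 4: 4700 × 0.971 = 4564
Band 5: 2900 × 0.986 = 2859
Band 6: 21300 × 0.952 + 10500 × 0.432 = 20278 + 4536 = 24814
Net migration: Band 1 − 260 → 320; Band 2 − 260 → 7286; Band 3 − 20 → 12775; Band 4 + 90 → 4654; Band 5 − 150 → 2709; Band 6 + 180 → 24994
→ [320, 7286, 12775, 4654, 2709, 24994]
— Period 2 —
Births: 4654 × 0.2 = 931
Band 2: 320 × 0.98 = 314
Band 3: 7286 × 0.962 = 7009
Band 4: 12775 × 0.971 = 12405
Band 5: 4654 × 0.986 = 4589
Band 6: 2709 × 0.952 + 24994 × 0.432 = 2579 + 10797 = 13376
Net migration: Band 1 − 260 → 671; Band 2 − 260 → 54; Band 3 − 20 → 6989; Band 4 + 90 → 12495; Band 5 − 150 → 4439; Band 6 + 180 → 13556
→ [671, 54, 6989, 12495, 4439, 13556]
— Period 3 —
Births: 12495 × 0.2 = 2499
Band 2: 671 × 0.98 = 658
Band 3: 54 × 0.962 = 52
Band 4: 6989 × 0.971 = 6786
Band 5: 12495 × 0.986 = 12320
Band 6: 4439 × 0.952 + 13556 × 0.432 = 4226 + 5856 = 10082
Net migration: Band 1 − 260 → 2239; Band 2 − 260 → 398; Band 3 − 20 → 32; Band 4 + 90 → 6876; Band 5 − 150 → 12170; Band 6 + 180 → 10262
→ [2239, 398, 32, 6876, 12170, 10262]
Dependents (band 0–9 + band 50+) = 2239 + 10262 = 12501; working-age = 19476; ratio = 12501/19476 × 100 = 64.2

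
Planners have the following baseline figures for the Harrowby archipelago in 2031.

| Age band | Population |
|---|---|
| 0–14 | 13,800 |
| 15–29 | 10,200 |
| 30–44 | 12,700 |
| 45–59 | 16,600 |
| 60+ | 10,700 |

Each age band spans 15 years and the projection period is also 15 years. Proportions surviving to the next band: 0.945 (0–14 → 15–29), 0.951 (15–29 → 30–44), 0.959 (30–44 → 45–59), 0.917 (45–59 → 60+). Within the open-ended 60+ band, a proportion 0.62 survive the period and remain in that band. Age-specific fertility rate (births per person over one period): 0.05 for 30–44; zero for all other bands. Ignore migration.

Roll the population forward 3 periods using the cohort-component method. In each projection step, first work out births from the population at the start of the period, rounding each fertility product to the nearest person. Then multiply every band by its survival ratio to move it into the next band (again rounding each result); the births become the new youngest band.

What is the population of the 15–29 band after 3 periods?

— Period 1 —
Births: 12700 × 0.05 = 635
15–29: 13800 × 0.945 = 13041
30–44: 10200 × 0.951 = 9700
45–59: 12700 × 0.959 = 12179
60+: 16600 × 0.917 + 10700 × 0.62 = 15222 + 6634 = 21856
Population now: 0–14=635, 15–29=13041, 30–44=9700, 45–59=12179, 60+=21856
— Period 2 —
Births: 9700 × 0.05 = 485
15–29: 635 × 0.945 = 600
30–44: 13041 × 0.951 = 12402
45–59: 9700 × 0.959 = 9302
60+: 12179 × 0.917 + 21856 × 0.62 = 11168 + 13551 = 24719
Population now: 0–14=485, 15–29=600, 30–44=12402, 45–59=9302, 60+=24719
— Period 3 —
Births: 12402 × 0.05 = 620
15–29: 485 × 0.945 = 458
30–44: 600 × 0.951 = 571
45–59: 12402 × 0.959 = 11894
60+: 9302 × 0.917 + 24719 × 0.62 = 8530 + 15326 = 23856
Population now: 0–14=620, 15–29=458, 30–44=571, 45–59=11894, 60+=23856

458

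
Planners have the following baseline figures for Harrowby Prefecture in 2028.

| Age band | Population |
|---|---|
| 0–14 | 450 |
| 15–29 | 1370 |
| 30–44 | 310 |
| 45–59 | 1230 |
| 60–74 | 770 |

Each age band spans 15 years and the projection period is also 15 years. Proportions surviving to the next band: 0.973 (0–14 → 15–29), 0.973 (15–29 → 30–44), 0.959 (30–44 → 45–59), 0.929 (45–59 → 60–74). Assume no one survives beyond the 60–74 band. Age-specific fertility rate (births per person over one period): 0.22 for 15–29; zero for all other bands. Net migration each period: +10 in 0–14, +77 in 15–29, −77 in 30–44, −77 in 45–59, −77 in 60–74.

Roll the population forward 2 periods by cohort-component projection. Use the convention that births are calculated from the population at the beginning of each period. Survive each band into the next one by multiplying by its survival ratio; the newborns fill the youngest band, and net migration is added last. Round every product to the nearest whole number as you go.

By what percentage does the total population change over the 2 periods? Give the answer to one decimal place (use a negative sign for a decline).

Call the bands 1 to 5, youngest first.
— Period 1 —
Births: 1370 * 0.22 = 301
Band 2: 450 * 0.973 = 438
Band 3: 1370 * 0.973 = 1333
Band 4: 310 * 0.959 = 297
Band 5: 1230 * 0.929 = 1143
Net migration: Band 1 + 10 → 311; Band 2 + 77 → 515; Band 3 − 77 → 1256; Band 4 − 77 → 220; Band 5 − 77 → 1066
Giving 311 / 515 / 1256 / 220 / 1066.
— Period 2 —
Births: 515 * 0.22 = 113
Band 2: 311 * 0.973 = 303
Band 3: 515 * 0.973 = 501
Band 4: 1256 * 0.959 = 1205
Band 5: 220 * 0.929 = 204
Net migration: Band 1 + 10 → 123; Band 2 + 77 → 380; Band 3 − 77 → 424; Band 4 − 77 → 1128; Band 5 − 77 → 127
Giving 123 / 380 / 424 / 1128 / 127.
Total: 4130 → 2182; change = -1948; percentage change = -47.2%

-47.2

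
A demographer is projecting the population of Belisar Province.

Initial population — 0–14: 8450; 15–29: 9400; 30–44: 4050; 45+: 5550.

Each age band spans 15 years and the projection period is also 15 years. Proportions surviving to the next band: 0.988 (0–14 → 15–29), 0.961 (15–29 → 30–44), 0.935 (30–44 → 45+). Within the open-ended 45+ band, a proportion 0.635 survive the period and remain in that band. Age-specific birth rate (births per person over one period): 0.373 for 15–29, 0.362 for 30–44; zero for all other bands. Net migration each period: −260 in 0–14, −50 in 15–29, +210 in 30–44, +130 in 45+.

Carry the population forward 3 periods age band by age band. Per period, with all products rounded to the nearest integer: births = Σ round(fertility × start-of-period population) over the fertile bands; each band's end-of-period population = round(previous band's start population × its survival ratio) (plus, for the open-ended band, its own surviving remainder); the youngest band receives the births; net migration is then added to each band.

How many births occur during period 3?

4681

(Bands numbered youngest = 1 to oldest = 4.)
[period 1]
Births: 9400 * 0.373 = 3506  |  4050 * 0.362 = 1466 ⇒ total 4972
Band 2: 8450 * 0.988 = 8349
Band 3: 9400 * 0.961 = 9033
Band 4: 4050 * 0.935 + 5550 * 0.635 = 3787 + 3524 = 7311
Net migration: Band 1 − 260 → 4712; Band 2 − 50 → 8299; Band 3 + 210 → 9243; Band 4 + 130 → 7441
Population now: 0–14=4712, 15–29=8299, 30–44=9243, 45+=7441
[period 2]
Births: 8299 * 0.373 = 3096  |  9243 * 0.362 = 3346 ⇒ total 6442
Band 2: 4712 * 0.988 = 4655
Band 3: 8299 * 0.961 = 7975
Band 4: 9243 * 0.935 + 7441 * 0.635 = 8642 + 4725 = 13367
Net migration: Band 1 − 260 → 6182; Band 2 − 50 → 4605; Band 3 + 210 → 8185; Band 4 + 130 → 13497
Population now: 0–14=6182, 15–29=4605, 30–44=8185, 45+=13497
[period 3]
Births: 4605 * 0.373 = 1718  |  8185 * 0.362 = 2963 ⇒ total 4681
Band 2: 6182 * 0.988 = 6108
Band 3: 4605 * 0.961 = 4425
Band 4: 8185 * 0.935 + 13497 * 0.635 = 7653 + 8571 = 16224
Net migration: Band 1 − 260 → 4421; Band 2 − 50 → 6058; Band 3 + 210 → 4635; Band 4 + 130 → 16354
Population now: 0–14=4421, 15–29=6058, 30–44=4635, 45+=16354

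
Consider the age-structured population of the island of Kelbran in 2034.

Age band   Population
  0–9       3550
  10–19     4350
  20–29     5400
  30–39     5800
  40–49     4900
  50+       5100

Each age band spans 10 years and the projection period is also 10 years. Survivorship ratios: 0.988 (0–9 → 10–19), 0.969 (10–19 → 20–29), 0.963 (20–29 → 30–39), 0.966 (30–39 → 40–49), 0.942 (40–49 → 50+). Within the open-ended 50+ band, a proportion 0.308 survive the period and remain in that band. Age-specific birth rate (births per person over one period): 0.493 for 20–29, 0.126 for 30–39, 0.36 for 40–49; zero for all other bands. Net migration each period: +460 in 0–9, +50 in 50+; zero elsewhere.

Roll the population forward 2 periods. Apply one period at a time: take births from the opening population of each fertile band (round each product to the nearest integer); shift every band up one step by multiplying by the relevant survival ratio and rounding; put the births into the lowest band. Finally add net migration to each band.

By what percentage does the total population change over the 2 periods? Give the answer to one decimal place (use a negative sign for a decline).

After projecting period 1:
Births: 5400 × 0.493 = 2662 ; 5800 × 0.126 = 731 ; 4900 × 0.36 = 1764 → 5157
10–19: 3550 × 0.988 = 3507
20–29: 4350 × 0.969 = 4215
30–39: 5400 × 0.963 = 5200
40–49: 5800 × 0.966 = 5603
50+: 4900 × 0.942 + 5100 × 0.308 = 4616 + 1571 = 6187
Net migration: 0–9 + 460 → 5617; 50+ + 50 → 6237
Population now: 0–9=5617, 10–19=3507, 20–29=4215, 30–39=5200, 40–49=5603, 50+=6237
After projecting period 2:
Births: 4215 × 0.493 = 2078 ; 5200 × 0.126 = 655 ; 5603 × 0.36 = 2017 → 4750
10–19: 5617 × 0.988 = 5550
20–29: 3507 × 0.969 = 3398
30–39: 4215 × 0.963 = 4059
40–49: 5200 × 0.966 = 5023
50+: 5603 × 0.942 + 6237 × 0.308 = 5278 + 1921 = 7199
Net migration: 0–9 + 460 → 5210; 50+ + 50 → 7249
Population now: 0–9=5210, 10–19=5550, 20–29=3398, 30–39=4059, 40–49=5023, 50+=7249
Total: 29100 → 30489; change = 1389; percentage change = 4.8%

4.8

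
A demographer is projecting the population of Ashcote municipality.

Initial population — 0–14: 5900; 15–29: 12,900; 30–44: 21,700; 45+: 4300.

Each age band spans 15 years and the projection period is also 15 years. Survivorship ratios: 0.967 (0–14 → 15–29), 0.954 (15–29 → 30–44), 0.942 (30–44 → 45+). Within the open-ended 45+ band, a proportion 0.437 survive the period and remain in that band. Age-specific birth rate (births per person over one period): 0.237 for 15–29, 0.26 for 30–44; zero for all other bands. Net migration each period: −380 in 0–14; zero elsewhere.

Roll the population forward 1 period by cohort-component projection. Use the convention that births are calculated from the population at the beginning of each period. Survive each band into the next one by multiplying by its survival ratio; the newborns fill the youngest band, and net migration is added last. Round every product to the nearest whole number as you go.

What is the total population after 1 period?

(Bands numbered youngest = 1 to oldest = 4.)
[period 1]
Births: 12900 * 0.237 = 3057 ; 21700 * 0.26 = 5642 — total 8699
Band 2: 5900 * 0.967 = 5705
Band 3: 12900 * 0.954 = 12307
Band 4: 21700 * 0.942 + 4300 * 0.437 = 20441 + 1879 = 22320
Net migration: Band 1 − 380 → 8319
Giving 8319 / 5705 / 12307 / 22320.
Total after period 1: 8319 + 5705 + 12307 + 22320 = 48651

48651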